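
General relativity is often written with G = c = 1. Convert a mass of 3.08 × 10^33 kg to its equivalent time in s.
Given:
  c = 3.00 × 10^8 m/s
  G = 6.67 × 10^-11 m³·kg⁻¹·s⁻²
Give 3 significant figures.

Mass → time via G/c³.
3.08 × 10^33 kg × (G/c³) = 7.61 × 10^-3 s

7.61 × 10^-3 s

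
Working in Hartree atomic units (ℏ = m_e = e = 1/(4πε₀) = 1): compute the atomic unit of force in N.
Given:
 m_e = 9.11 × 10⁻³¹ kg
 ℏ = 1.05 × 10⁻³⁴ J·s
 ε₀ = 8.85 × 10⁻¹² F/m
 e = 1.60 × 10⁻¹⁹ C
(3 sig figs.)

Dimensional analysis gives F_au = E_h/a₀ = m_e²e⁶/((4πε₀)³ℏ⁴).
E_h = 4.38 × 10⁻¹⁸ J
a₀ = 5.26 × 10⁻¹¹ m
E_h/a₀ = 8.33 × 10⁻⁸ N

8.33 × 10⁻⁸ N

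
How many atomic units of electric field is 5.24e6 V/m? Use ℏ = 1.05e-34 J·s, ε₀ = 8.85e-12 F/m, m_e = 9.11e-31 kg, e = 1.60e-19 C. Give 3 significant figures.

1.01e-5

atomic unit of electric field: E_au = E_h/(e a₀) = m_e²e⁵/((4πε₀)³ℏ⁴) = 5.20e11 V/m.
5.24e6 / 5.20e11 = 1.01e-5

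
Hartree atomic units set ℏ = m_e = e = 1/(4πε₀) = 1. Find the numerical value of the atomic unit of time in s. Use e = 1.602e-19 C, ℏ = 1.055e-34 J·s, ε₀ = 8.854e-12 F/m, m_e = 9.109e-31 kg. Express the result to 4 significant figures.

From ℏ = m_e = e = 1/(4πε₀) = 1 the time scale is τ_au = (4πε₀)²ℏ³/(m_e e⁴).
E_h = 4.354e-18 J
ℏ/E_h = 2.423e-17 s

2.423e-17 s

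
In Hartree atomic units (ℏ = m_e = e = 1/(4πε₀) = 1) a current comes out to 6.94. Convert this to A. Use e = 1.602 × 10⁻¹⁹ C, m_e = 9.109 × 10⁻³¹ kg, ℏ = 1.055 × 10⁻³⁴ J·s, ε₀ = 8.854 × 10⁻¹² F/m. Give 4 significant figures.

One atomic unit of electric current: I_au = e E_h/ℏ = m_e e⁵/((4πε₀)²ℏ³) = 6.612 × 10⁻³ A.
6.94 × 6.612 × 10⁻³ A = 0.04589 A

0.04589 A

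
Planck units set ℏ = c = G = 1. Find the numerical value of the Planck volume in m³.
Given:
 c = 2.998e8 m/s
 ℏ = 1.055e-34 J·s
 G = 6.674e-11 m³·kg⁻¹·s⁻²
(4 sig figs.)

The unique combination of the constants set to 1 with dimensions of volume is V_P = (ℏG/c³)^(3/2).
  = √(1.784e-209)
  = 4.224e-105 m³

4.224e-105 m³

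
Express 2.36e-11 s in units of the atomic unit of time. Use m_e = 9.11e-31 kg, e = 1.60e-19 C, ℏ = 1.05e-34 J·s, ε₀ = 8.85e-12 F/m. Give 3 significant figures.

9.84e5

atomic unit of time: τ_au = (4πε₀)²ℏ³/(m_e e⁴) = 2.40e-17 s.
2.36e-11 / 2.40e-17 = 9.84e5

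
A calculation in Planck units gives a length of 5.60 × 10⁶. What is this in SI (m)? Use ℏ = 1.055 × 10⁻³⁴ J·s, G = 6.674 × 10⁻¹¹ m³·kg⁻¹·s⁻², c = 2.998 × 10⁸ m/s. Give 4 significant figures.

One Planck length: ℓ_P = √(ℏG/c³) = 1.616 × 10⁻³⁵ m.
5.60 × 10⁶ × 1.616 × 10⁻³⁵ m = 9.052 × 10⁻²⁹ m

9.052 × 10⁻²⁹ m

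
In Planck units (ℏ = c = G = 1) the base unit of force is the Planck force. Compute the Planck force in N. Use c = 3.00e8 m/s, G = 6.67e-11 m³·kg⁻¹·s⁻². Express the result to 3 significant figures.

1.21e44 N

F_P = c⁴/G
  = 8.10e33 / 6.67e-11
  = 1.21e44 N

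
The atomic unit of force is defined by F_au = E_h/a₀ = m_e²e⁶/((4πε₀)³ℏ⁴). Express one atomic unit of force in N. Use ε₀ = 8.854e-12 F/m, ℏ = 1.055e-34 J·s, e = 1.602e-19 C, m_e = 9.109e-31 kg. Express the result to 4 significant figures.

F_au = E_h/a₀ = m_e²e⁶/((4πε₀)³ℏ⁴)
E_h = 4.354e-18 J
a₀ = 5.297e-11 m
E_h/a₀ = 8.220e-8 N

8.220e-8 N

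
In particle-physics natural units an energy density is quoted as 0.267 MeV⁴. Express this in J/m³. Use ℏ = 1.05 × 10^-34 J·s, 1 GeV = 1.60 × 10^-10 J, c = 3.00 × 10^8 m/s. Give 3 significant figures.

5.60 × 10^24 J/m³

[E]/[L]³ = [E]⁴/(ℏc)³; restore (ℏc)⁻³.
1 GeV⁴ → 1/(ℏc)³ × (1 GeV in J)⁴ = 2.10 × 10^37 J/m³.
Convert the energy scale: 0.267 MeV⁴ = 2.67 × 10^-13 GeV⁴.
Result: 2.67 × 10^-13 × 2.10 × 10^37 = 5.60 × 10^24 J/m³.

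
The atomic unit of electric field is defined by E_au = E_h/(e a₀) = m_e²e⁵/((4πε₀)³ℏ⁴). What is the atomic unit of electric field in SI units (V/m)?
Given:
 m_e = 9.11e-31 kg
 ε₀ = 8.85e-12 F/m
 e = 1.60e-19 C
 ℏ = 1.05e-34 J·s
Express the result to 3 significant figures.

5.20e11 V/m

E_au = E_h/(e a₀) = m_e²e⁵/((4πε₀)³ℏ⁴)
E_h = 4.38e-18 J
a₀ = 5.26e-11 m
E_h/(e·a₀) = 5.20e11 V/m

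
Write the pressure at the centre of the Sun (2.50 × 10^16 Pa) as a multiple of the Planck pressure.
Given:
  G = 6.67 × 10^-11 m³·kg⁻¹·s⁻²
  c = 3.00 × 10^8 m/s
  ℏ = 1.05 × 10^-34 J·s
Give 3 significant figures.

Planck pressure: p_P = c⁷/(ℏG²) = 4.68 × 10^113 Pa.
2.50 × 10^16 / 4.68 × 10^113 = 5.34 × 10^-98

5.34 × 10^-98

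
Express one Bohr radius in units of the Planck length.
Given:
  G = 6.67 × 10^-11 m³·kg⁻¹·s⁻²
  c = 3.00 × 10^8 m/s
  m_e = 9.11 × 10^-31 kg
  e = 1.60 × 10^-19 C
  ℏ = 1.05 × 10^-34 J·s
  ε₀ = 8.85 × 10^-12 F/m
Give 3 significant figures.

3.26 × 10^24

Bohr radius: a₀ = 4πε₀ℏ²/(m_e e²) = 5.26 × 10^-11 m
Planck length: ℓ_P = √(ℏG/c³) = 1.61 × 10^-35 m
ratio = 5.26 × 10^-11 / 1.61 × 10^-35 = 3.26 × 10^24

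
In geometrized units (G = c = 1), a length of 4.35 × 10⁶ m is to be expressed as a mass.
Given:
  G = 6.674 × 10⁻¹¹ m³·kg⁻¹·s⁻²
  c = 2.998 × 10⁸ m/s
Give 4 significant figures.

5.858 × 10³³ kg

Length → mass via c²/G.
4.35 × 10⁶ m × (c²/G) = 5.858 × 10³³ kg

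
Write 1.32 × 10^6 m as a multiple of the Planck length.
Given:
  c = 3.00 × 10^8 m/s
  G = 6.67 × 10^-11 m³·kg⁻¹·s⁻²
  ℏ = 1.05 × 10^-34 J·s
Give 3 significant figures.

Planck length: ℓ_P = √(ℏG/c³) = 1.61 × 10^-35 m.
1.32 × 10^6 / 1.61 × 10^-35 = 8.20 × 10^40

8.20 × 10^40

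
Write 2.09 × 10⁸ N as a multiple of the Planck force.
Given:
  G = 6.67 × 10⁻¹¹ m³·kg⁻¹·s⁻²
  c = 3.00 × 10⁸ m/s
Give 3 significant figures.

Planck force: F_P = c⁴/G = 1.21 × 10⁴⁴ N.
2.09 × 10⁸ / 1.21 × 10⁴⁴ = 1.72 × 10⁻³⁶

1.72 × 10⁻³⁶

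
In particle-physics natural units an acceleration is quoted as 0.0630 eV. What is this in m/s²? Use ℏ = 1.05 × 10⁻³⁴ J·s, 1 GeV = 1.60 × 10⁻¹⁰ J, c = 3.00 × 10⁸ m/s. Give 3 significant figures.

Acceleration is [L]/[T]² = c·[E]/ℏ.
1 GeV → c/ℏ × (1 GeV in J) = 4.57 × 10³² m/s².
Convert the energy scale: 0.0630 eV = 6.30 × 10⁻¹¹ GeV.
Result: 6.30 × 10⁻¹¹ × 4.57 × 10³² = 2.88 × 10²² m/s².

2.88 × 10²² m/s²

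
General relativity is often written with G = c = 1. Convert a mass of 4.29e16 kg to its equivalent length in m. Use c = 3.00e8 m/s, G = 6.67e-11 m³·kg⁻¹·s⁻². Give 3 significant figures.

In G = c = 1 units mass has dimensions of length; the conversion factor is G/c².
4.29e16 kg × (G/c²) = 3.18e-11 m

3.18e-11 m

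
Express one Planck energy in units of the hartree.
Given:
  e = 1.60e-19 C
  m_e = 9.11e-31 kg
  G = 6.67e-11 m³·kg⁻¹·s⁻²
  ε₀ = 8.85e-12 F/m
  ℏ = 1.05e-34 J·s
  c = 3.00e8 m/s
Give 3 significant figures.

4.47e26

Planck energy: E_P = √(ℏc⁵/G) = 1.96e9 J
hartree: E_h = m_e e⁴/(4πε₀ℏ)² = 4.38e-18 J
ratio = 1.96e9 / 4.38e-18 = 4.47e26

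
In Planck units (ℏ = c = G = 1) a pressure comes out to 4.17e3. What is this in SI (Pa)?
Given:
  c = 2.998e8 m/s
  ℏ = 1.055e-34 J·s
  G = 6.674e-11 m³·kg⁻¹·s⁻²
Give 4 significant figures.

1.932e117 Pa

One Planck pressure: p_P = c⁷/(ℏG²) = 4.632e113 Pa.
4.17e3 × 4.632e113 Pa = 1.932e117 Pa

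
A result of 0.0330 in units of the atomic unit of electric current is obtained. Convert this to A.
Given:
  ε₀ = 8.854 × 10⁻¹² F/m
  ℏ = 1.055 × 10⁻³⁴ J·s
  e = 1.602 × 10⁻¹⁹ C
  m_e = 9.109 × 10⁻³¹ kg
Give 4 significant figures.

2.182 × 10⁻⁴ A

One atomic unit of electric current: I_au = e E_h/ℏ = m_e e⁵/((4πε₀)²ℏ³) = 6.612 × 10⁻³ A.
0.0330 × 6.612 × 10⁻³ A = 2.182 × 10⁻⁴ A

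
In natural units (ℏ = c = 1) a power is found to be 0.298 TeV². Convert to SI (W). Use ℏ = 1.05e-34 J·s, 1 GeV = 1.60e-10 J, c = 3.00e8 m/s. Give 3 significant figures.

Power is [E]/[T] = [E]²/ℏ.
1 GeV² → 1/ℏ × (1 GeV in J)² = 2.44e14 W.
Convert the energy scale: 0.298 TeV² = 2.98e5 GeV².
Result: 2.98e5 × 2.44e14 = 7.27e19 W.

7.27e19 W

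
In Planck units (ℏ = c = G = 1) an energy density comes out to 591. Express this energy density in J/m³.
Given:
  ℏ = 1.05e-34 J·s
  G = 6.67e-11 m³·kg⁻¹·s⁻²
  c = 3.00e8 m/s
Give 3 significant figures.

One Planck energy density: u_P = c⁷/(ℏG²) = 4.68e113 J/m³.
591 × 4.68e113 J/m³ = 2.77e116 J/m³

2.77e116 J/m³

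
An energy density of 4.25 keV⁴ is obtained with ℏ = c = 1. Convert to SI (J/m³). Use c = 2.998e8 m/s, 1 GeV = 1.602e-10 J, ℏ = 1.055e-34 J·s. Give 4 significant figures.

8.847e13 J/m³

[E]/[L]³ = [E]⁴/(ℏc)³; restore (ℏc)⁻³.
1 GeV⁴ → 1/(ℏc)³ × (1 GeV in J)⁴ = 2.082e37 J/m³.
Convert the energy scale: 4.25 keV⁴ = 4.25e-24 GeV⁴.
Result: 4.25e-24 × 2.082e37 = 8.847e13 J/m³.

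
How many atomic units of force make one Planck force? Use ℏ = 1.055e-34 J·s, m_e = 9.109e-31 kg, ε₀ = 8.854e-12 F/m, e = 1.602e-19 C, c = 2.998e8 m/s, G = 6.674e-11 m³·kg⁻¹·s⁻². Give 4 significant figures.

Planck force: F_P = c⁴/G = 1.210e44 N
atomic unit of force: F_au = E_h/a₀ = m_e²e⁶/((4πε₀)³ℏ⁴) = 8.220e-8 N
ratio = 1.210e44 / 8.220e-8 = 1.473e51

1.473e51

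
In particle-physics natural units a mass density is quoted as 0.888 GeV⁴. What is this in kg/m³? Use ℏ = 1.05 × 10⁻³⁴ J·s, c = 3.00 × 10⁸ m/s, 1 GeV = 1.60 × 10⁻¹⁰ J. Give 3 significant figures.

2.07 × 10²⁰ kg/m³

Mass density is [E]/(c²[L]³) = [E]⁴/(ℏ³c⁵).
1 GeV⁴ → 1/(ℏ³c⁵) × (1 GeV in J)⁴ = 2.33 × 10²⁰ kg/m³.
Result: 0.888 × 2.33 × 10²⁰ = 2.07 × 10²⁰ kg/m³.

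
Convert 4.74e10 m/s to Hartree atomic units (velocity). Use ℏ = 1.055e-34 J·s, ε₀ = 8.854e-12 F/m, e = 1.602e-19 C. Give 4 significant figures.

2.168e4

atomic unit of velocity: v_au = e²/(4πε₀ℏ) = 2.186e6 m/s.
4.74e10 / 2.186e6 = 2.168e4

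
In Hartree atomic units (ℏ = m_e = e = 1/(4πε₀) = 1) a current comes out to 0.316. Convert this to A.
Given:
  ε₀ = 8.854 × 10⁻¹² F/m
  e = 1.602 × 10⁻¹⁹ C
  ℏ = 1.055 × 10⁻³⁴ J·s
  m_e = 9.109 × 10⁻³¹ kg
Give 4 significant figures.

One atomic unit of electric current: I_au = e E_h/ℏ = m_e e⁵/((4πε₀)²ℏ³) = 6.612 × 10⁻³ A.
0.316 × 6.612 × 10⁻³ A = 2.089 × 10⁻³ A

2.089 × 10⁻³ A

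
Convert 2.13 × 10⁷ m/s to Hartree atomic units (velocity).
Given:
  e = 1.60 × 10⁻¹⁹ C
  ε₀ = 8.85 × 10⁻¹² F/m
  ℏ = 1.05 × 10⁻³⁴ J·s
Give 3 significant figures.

atomic unit of velocity: v_au = e²/(4πε₀ℏ) = 2.19 × 10⁶ m/s.
2.13 × 10⁷ / 2.19 × 10⁶ = 9.72

9.72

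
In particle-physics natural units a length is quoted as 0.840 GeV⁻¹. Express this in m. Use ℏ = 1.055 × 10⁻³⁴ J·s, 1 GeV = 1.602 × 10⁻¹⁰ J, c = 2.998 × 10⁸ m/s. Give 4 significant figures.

A length is [E]⁻¹ in ℏ=c=1; restore one factor of ℏc.
1 GeV⁻¹ → ℏc × (1 GeV in J)⁻¹ = 1.974 × 10⁻¹⁶ m.
Result: 0.840 × 1.974 × 10⁻¹⁶ = 1.658 × 10⁻¹⁶ m.

1.658 × 10⁻¹⁶ m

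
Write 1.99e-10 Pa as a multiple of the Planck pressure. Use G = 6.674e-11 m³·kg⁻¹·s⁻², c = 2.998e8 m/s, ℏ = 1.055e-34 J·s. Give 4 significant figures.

Planck pressure: p_P = c⁷/(ℏG²) = 4.632e113 Pa.
1.99e-10 / 4.632e113 = 4.296e-124

4.296e-124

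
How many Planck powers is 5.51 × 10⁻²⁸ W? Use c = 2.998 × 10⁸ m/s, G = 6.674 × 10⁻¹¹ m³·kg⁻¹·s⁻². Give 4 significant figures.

1.518 × 10⁻⁸⁰

Planck power: P_P = c⁵/G = 3.629 × 10⁵² W.
5.51 × 10⁻²⁸ / 3.629 × 10⁵² = 1.518 × 10⁻⁸⁰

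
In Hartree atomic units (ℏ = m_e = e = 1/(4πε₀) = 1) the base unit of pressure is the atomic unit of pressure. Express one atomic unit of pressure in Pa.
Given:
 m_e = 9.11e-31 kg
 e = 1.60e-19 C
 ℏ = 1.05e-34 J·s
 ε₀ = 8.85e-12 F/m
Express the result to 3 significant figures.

P_au = E_h/a₀³ = m_e⁴e¹⁰/((4πε₀)⁵ℏ⁸)
E_h = 4.38e-18 J
a₀ = 5.26e-11 m
E_h/a₀³ = 3.01e13 Pa

3.01e13 Pa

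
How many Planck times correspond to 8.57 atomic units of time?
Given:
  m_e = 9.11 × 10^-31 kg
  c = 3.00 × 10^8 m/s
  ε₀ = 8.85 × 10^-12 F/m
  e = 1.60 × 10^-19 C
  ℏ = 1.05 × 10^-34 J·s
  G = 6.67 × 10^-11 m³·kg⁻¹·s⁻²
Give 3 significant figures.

atomic unit of time: τ_au = (4πε₀)²ℏ³/(m_e e⁴) = 2.40 × 10^-17 s
Planck time: t_P = √(ℏG/c⁵) = 5.37 × 10^-44 s
8.57 × 2.40 × 10^-17 / 5.37 × 10^-44 = 3.83 × 10^27

3.83 × 10^27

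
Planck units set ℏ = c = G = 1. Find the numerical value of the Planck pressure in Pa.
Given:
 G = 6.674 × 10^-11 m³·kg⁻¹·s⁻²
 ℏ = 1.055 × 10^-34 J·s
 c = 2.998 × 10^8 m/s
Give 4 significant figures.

4.632 × 10^113 Pa

Dimensional analysis gives p_P = c⁷/(ℏG²).
  = 2.177 × 10^59 / 4.699 × 10^-55
  = 4.632 × 10^113 Pa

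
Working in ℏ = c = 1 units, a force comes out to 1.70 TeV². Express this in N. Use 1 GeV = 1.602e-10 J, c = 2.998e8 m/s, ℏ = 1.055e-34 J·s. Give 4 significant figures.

1.379e12 N

Force is [E]/[L] = [E]²/(ℏc); restore (ℏc)⁻¹.
1 GeV² → 1/(ℏc) × (1 GeV in J)² = 8.114e5 N.
Convert the energy scale: 1.70 TeV² = 1.70e6 GeV².
Result: 1.70e6 × 8.114e5 = 1.379e12 N.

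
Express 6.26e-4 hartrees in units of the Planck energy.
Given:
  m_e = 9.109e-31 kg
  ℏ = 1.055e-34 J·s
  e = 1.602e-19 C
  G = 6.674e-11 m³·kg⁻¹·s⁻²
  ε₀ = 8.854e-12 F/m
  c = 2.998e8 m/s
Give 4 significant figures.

1.393e-30

hartree: E_h = m_e e⁴/(4πε₀ℏ)² = 4.354e-18 J
Planck energy: E_P = √(ℏc⁵/G) = 1.957e9 J
6.26e-4 × 4.354e-18 / 1.957e9 = 1.393e-30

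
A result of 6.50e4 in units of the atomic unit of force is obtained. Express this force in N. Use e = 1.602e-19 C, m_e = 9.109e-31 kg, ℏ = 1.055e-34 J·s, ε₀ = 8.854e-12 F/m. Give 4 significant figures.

5.343e-3 N

One atomic unit of force: F_au = E_h/a₀ = m_e²e⁶/((4πε₀)³ℏ⁴) = 8.220e-8 N.
6.50e4 × 8.220e-8 N = 5.343e-3 N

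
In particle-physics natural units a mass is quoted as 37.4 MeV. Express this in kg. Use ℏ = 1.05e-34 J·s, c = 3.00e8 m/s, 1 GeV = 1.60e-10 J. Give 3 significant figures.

Mass is [E]/c²; divide by c².
1 GeV → 1/c² × (1 GeV in J) = 1.78e-27 kg.
Convert the energy scale: 37.4 MeV = 0.0374 GeV.
Result: 0.0374 × 1.78e-27 = 6.65e-29 kg.

6.65e-29 kg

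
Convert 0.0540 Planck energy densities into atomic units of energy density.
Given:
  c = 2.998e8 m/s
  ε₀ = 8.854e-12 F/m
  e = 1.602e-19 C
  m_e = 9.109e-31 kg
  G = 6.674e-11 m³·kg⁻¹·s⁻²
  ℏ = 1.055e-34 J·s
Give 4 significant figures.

8.540e98

Planck energy density: u_P = c⁷/(ℏG²) = 4.632e113 J/m³
atomic unit of energy density: u_au = E_h/a₀³ = m_e⁴e¹⁰/((4πε₀)⁵ℏ⁸) = 2.929e13 J/m³
0.0540 × 4.632e113 / 2.929e13 = 8.540e98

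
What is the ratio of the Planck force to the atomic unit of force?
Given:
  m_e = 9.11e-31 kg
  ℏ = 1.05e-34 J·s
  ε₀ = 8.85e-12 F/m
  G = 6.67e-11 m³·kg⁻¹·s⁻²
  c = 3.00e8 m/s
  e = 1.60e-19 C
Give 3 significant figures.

Planck force: F_P = c⁴/G = 1.21e44 N
atomic unit of force: F_au = E_h/a₀ = m_e²e⁶/((4πε₀)³ℏ⁴) = 8.33e-8 N
ratio = 1.21e44 / 8.33e-8 = 1.46e51

1.46e51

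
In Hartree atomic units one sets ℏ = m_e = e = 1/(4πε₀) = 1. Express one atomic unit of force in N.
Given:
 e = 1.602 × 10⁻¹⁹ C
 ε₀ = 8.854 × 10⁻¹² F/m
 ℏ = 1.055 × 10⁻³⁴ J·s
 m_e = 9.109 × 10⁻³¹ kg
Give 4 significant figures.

8.220 × 10⁻⁸ N

F_au = E_h/a₀ = m_e²e⁶/((4πε₀)³ℏ⁴)
E_h = 4.354 × 10⁻¹⁸ J
a₀ = 5.297 × 10⁻¹¹ m
E_h/a₀ = 8.220 × 10⁻⁸ N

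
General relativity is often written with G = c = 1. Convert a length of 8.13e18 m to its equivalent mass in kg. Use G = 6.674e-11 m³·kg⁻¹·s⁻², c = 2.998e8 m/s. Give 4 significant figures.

Length → mass via c²/G.
8.13e18 m × (c²/G) = 1.095e46 kg

1.095e46 kg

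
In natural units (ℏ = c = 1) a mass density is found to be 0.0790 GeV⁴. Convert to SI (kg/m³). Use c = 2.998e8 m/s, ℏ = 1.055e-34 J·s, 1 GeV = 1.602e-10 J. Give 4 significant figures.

1.830e19 kg/m³

Mass density is [E]/(c²[L]³) = [E]⁴/(ℏ³c⁵).
1 GeV⁴ → 1/(ℏ³c⁵) × (1 GeV in J)⁴ = 2.316e20 kg/m³.
Result: 0.0790 × 2.316e20 = 1.830e19 kg/m³.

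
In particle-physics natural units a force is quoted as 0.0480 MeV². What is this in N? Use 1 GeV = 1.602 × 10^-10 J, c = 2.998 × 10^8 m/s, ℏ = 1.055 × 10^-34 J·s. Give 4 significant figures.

Force is [E]/[L] = [E]²/(ℏc); restore (ℏc)⁻¹.
1 GeV² → 1/(ℏc) × (1 GeV in J)² = 8.114 × 10^5 N.
Convert the energy scale: 0.0480 MeV² = 4.80 × 10^-8 GeV².
Result: 4.80 × 10^-8 × 8.114 × 10^5 = 0.03895 N.

0.03895 N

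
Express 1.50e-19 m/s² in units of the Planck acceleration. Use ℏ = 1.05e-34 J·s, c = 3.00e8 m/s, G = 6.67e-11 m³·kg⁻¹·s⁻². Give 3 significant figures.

Planck acceleration: a_P = √(c⁷/(ℏG)) = 5.59e51 m/s².
1.50e-19 / 5.59e51 = 2.68e-71

2.68e-71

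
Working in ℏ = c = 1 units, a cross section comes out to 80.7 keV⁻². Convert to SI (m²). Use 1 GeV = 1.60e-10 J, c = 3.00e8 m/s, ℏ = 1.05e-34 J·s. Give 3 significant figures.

Area is [L]² = [E]⁻²·(ℏc)²; restore (ℏc)².
1 GeV⁻² → (ℏc)² × (1 GeV in J)⁻² = 3.88e-32 m².
Convert the energy scale: 80.7 keV⁻² = 8.07e13 GeV⁻².
Result: 8.07e13 × 3.88e-32 = 3.13e-18 m².

3.13e-18 m²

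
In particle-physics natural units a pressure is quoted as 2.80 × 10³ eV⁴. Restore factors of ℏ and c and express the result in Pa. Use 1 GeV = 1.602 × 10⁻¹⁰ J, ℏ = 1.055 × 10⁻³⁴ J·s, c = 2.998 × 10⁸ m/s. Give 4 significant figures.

5.828 × 10⁴ Pa

Pressure is [E]/[L]³ = [E]⁴/(ℏc)³.
1 GeV⁴ → 1/(ℏc)³ × (1 GeV in J)⁴ = 2.082 × 10³⁷ Pa.
Convert the energy scale: 2.80 × 10³ eV⁴ = 2.80 × 10⁻³³ GeV⁴.
Result: 2.80 × 10⁻³³ × 2.082 × 10³⁷ = 5.828 × 10⁴ Pa.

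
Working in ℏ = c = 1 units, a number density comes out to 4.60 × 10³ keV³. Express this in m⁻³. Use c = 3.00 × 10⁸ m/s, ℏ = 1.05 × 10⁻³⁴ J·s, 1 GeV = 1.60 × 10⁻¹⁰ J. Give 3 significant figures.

6.03 × 10³² m⁻³

Number density is [L]⁻³ = [E]³/(ℏc)³.
1 GeV³ → 1/(ℏc)³ × (1 GeV in J)³ = 1.31 × 10⁴⁷ m⁻³.
Convert the energy scale: 4.60 × 10³ keV³ = 4.60 × 10⁻¹⁵ GeV³.
Result: 4.60 × 10⁻¹⁵ × 1.31 × 10⁴⁷ = 6.03 × 10³² m⁻³.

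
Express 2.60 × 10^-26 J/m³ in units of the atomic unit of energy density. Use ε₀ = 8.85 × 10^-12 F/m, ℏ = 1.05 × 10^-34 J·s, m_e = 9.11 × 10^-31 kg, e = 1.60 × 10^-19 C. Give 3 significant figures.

atomic unit of energy density: u_au = E_h/a₀³ = m_e⁴e¹⁰/((4πε₀)⁵ℏ⁸) = 3.01 × 10^13 J/m³.
2.60 × 10^-26 / 3.01 × 10^13 = 8.63 × 10^-40

8.63 × 10^-40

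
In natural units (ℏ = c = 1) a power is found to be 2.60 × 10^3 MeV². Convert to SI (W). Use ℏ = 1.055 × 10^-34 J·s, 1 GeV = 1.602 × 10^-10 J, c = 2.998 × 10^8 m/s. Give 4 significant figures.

Power is [E]/[T] = [E]²/ℏ.
1 GeV² → 1/ℏ × (1 GeV in J)² = 2.433 × 10^14 W.
Convert the energy scale: 2.60 × 10^3 MeV² = 2.60 × 10^-3 GeV².
Result: 2.60 × 10^-3 × 2.433 × 10^14 = 6.325 × 10^11 W.

6.325 × 10^11 W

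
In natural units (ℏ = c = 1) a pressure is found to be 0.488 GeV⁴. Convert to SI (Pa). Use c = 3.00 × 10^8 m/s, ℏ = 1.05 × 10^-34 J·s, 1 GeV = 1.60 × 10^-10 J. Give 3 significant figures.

1.02 × 10^37 Pa

Pressure is [E]/[L]³ = [E]⁴/(ℏc)³.
1 GeV⁴ → 1/(ℏc)³ × (1 GeV in J)⁴ = 2.10 × 10^37 Pa.
Result: 0.488 × 2.10 × 10^37 = 1.02 × 10^37 Pa.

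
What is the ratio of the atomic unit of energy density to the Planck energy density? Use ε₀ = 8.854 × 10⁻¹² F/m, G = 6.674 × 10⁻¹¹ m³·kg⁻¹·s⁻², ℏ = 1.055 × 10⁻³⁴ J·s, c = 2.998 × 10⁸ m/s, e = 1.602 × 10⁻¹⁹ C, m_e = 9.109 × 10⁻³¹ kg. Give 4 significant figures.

atomic unit of energy density: u_au = E_h/a₀³ = m_e⁴e¹⁰/((4πε₀)⁵ℏ⁸) = 2.929 × 10¹³ J/m³
Planck energy density: u_P = c⁷/(ℏG²) = 4.632 × 10¹¹³ J/m³
ratio = 2.929 × 10¹³ / 4.632 × 10¹¹³ = 6.323 × 10⁻¹⁰¹

6.323 × 10⁻¹⁰¹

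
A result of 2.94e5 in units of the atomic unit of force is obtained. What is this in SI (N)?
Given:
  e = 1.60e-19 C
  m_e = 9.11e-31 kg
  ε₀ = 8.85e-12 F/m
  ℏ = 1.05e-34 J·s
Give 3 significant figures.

0.0245 N

One atomic unit of force: F_au = E_h/a₀ = m_e²e⁶/((4πε₀)³ℏ⁴) = 8.33e-8 N.
2.94e5 × 8.33e-8 N = 0.0245 N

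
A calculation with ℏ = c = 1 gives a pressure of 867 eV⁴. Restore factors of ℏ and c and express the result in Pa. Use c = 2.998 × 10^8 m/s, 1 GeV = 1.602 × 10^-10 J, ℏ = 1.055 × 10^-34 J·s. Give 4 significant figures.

Pressure is [E]/[L]³ = [E]⁴/(ℏc)³.
1 GeV⁴ → 1/(ℏc)³ × (1 GeV in J)⁴ = 2.082 × 10^37 Pa.
Convert the energy scale: 867 eV⁴ = 8.67 × 10^-34 GeV⁴.
Result: 8.67 × 10^-34 × 2.082 × 10^37 = 1.805 × 10^4 Pa.

1.805 × 10^4 Pa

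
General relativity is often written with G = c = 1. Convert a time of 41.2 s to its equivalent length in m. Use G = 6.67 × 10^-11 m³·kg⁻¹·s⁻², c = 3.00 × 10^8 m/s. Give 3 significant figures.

Time → length via c.
41.2 s × (c) = 1.24 × 10^10 m

1.24 × 10^10 m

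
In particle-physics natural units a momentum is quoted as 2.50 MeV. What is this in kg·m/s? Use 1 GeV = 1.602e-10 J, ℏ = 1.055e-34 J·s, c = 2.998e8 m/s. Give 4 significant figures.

1.336e-21 kg·m/s

Momentum is [E]/c; divide by c.
1 GeV → 1/c × (1 GeV in J) = 5.344e-19 kg·m/s.
Convert the energy scale: 2.50 MeV = 2.50e-3 GeV.
Result: 2.50e-3 × 5.344e-19 = 1.336e-21 kg·m/s.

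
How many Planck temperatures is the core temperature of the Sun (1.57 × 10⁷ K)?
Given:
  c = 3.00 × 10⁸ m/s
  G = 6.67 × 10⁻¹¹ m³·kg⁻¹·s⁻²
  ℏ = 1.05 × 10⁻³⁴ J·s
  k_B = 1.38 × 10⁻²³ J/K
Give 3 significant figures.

1.11 × 10⁻²⁵

Planck temperature: T_P = √(ℏc⁵/G) / k_B = 1.42 × 10³² K.
1.57 × 10⁷ / 1.42 × 10³² = 1.11 × 10⁻²⁵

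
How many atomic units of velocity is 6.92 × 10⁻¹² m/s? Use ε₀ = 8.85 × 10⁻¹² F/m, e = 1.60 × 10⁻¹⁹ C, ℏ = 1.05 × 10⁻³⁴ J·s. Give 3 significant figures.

atomic unit of velocity: v_au = e²/(4πε₀ℏ) = 2.19 × 10⁶ m/s.
6.92 × 10⁻¹² / 2.19 × 10⁶ = 3.16 × 10⁻¹⁸

3.16 × 10⁻¹⁸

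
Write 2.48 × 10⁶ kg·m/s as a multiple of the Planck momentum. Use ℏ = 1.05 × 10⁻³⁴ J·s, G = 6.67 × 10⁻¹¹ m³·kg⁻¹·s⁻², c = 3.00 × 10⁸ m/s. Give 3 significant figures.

Planck momentum: p_P = √(ℏc³/G) = 6.52 kg·m/s.
2.48 × 10⁶ / 6.52 = 3.80 × 10⁵

3.80 × 10⁵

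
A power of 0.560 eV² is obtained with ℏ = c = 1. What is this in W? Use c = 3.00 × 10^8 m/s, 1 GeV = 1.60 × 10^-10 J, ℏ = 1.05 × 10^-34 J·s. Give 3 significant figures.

1.37 × 10^-4 W

Power is [E]/[T] = [E]²/ℏ.
1 GeV² → 1/ℏ × (1 GeV in J)² = 2.44 × 10^14 W.
Convert the energy scale: 0.560 eV² = 5.60 × 10^-19 GeV².
Result: 5.60 × 10^-19 × 2.44 × 10^14 = 1.37 × 10^-4 W.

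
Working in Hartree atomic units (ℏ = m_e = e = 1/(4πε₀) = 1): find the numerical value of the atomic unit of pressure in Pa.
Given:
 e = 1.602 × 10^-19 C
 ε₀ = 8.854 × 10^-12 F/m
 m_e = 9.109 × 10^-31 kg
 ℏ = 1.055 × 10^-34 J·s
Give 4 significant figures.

Dimensional analysis gives P_au = E_h/a₀³ = m_e⁴e¹⁰/((4πε₀)⁵ℏ⁸).
E_h = 4.354 × 10^-18 J
a₀ = 5.297 × 10^-11 m
E_h/a₀³ = 2.929 × 10^13 Pa

2.929 × 10^13 Pa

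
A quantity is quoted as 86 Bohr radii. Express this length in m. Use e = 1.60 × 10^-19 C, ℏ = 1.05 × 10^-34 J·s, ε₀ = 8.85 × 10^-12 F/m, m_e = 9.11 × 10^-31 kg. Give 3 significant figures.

One Bohr radius: a₀ = 4πε₀ℏ²/(m_e e²) = 5.26 × 10^-11 m.
86 × 5.26 × 10^-11 m = 4.52 × 10^-9 m

4.52 × 10^-9 m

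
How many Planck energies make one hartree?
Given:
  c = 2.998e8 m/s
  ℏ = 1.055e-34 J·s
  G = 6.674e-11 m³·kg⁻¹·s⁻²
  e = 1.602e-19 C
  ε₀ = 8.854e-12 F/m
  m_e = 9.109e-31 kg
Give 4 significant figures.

hartree: E_h = m_e e⁴/(4πε₀ℏ)² = 4.354e-18 J
Planck energy: E_P = √(ℏc⁵/G) = 1.957e9 J
ratio = 4.354e-18 / 1.957e9 = 2.225e-27

2.225e-27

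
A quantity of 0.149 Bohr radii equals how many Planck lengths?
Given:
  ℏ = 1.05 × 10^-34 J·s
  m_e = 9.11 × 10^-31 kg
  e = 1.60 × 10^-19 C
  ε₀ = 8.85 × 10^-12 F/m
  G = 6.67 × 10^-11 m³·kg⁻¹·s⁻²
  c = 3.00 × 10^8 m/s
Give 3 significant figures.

Bohr radius: a₀ = 4πε₀ℏ²/(m_e e²) = 5.26 × 10^-11 m
Planck length: ℓ_P = √(ℏG/c³) = 1.61 × 10^-35 m
0.149 × 5.26 × 10^-11 / 1.61 × 10^-35 = 4.86 × 10^23

4.86 × 10^23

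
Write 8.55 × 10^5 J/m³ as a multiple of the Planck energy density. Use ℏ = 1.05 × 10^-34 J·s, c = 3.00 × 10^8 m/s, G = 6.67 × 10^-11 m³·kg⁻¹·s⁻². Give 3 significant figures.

1.83 × 10^-108

Planck energy density: u_P = c⁷/(ℏG²) = 4.68 × 10^113 J/m³.
8.55 × 10^5 / 4.68 × 10^113 = 1.83 × 10^-108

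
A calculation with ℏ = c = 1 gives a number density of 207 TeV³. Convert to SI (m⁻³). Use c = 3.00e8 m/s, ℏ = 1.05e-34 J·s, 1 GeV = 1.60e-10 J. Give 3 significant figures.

2.71e58 m⁻³

Number density is [L]⁻³ = [E]³/(ℏc)³.
1 GeV³ → 1/(ℏc)³ × (1 GeV in J)³ = 1.31e47 m⁻³.
Convert the energy scale: 207 TeV³ = 2.07e11 GeV³.
Result: 2.07e11 × 1.31e47 = 2.71e58 m⁻³.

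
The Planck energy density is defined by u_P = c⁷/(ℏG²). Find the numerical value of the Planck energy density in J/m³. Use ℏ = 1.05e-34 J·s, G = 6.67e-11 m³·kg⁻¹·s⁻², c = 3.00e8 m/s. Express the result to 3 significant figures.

4.68e113 J/m³

u_P = c⁷/(ℏG²)
  = 2.19e59 / 4.67e-55
  = 4.68e113 J/m³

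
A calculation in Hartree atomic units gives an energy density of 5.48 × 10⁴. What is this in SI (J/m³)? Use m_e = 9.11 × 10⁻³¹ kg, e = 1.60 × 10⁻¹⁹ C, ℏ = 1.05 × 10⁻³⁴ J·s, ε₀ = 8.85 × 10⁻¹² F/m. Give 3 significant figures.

1.65 × 10¹⁸ J/m³

One atomic unit of energy density: u_au = E_h/a₀³ = m_e⁴e¹⁰/((4πε₀)⁵ℏ⁸) = 3.01 × 10¹³ J/m³.
5.48 × 10⁴ × 3.01 × 10¹³ J/m³ = 1.65 × 10¹⁸ J/m³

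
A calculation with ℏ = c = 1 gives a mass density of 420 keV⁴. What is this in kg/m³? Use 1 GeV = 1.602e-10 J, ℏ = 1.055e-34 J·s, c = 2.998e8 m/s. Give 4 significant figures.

Mass density is [E]/(c²[L]³) = [E]⁴/(ℏ³c⁵).
1 GeV⁴ → 1/(ℏ³c⁵) × (1 GeV in J)⁴ = 2.316e20 kg/m³.
Convert the energy scale: 420 keV⁴ = 4.20e-22 GeV⁴.
Result: 4.20e-22 × 2.316e20 = 0.09727 kg/m³.

0.09727 kg/m³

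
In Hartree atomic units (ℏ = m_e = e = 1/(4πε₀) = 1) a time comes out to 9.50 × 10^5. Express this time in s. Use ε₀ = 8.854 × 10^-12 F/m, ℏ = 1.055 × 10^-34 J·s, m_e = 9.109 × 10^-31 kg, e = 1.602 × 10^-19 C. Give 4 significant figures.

2.302 × 10^-11 s

One atomic unit of time: τ_au = (4πε₀)²ℏ³/(m_e e⁴) = 2.423 × 10^-17 s.
9.50 × 10^5 × 2.423 × 10^-17 s = 2.302 × 10^-11 s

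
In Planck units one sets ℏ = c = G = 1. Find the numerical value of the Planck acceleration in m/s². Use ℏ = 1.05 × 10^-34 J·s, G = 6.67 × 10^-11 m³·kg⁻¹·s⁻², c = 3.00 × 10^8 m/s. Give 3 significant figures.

5.59 × 10^51 m/s²

a_P = √(c⁷/(ℏG))
  = √(3.12 × 10^103)
  = 5.59 × 10^51 m/s²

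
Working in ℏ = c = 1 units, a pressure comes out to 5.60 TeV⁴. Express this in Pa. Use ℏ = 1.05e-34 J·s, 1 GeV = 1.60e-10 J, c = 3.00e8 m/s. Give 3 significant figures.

1.17e50 Pa

Pressure is [E]/[L]³ = [E]⁴/(ℏc)³.
1 GeV⁴ → 1/(ℏc)³ × (1 GeV in J)⁴ = 2.10e37 Pa.
Convert the energy scale: 5.60 TeV⁴ = 5.60e12 GeV⁴.
Result: 5.60e12 × 2.10e37 = 1.17e50 Pa.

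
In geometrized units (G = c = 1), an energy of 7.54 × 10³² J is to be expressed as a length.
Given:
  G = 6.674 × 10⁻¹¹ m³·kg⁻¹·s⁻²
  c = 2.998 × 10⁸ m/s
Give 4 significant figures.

6.229 × 10⁻¹² m

Energy → length via G/c⁴.
7.54 × 10³² J × (G/c⁴) = 6.229 × 10⁻¹² m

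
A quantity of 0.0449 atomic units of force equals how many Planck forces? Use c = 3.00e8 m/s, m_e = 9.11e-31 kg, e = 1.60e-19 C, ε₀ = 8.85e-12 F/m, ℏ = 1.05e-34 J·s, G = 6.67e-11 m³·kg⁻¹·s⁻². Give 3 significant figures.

3.08e-53

atomic unit of force: F_au = E_h/a₀ = m_e²e⁶/((4πε₀)³ℏ⁴) = 8.33e-8 N
Planck force: F_P = c⁴/G = 1.21e44 N
0.0449 × 8.33e-8 / 1.21e44 = 3.08e-53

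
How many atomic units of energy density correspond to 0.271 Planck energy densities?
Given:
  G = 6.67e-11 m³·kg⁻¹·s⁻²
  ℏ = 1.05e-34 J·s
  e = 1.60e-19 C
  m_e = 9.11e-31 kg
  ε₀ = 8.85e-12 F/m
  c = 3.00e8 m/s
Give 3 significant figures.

Planck energy density: u_P = c⁷/(ℏG²) = 4.68e113 J/m³
atomic unit of energy density: u_au = E_h/a₀³ = m_e⁴e¹⁰/((4πε₀)⁵ℏ⁸) = 3.01e13 J/m³
0.271 × 4.68e113 / 3.01e13 = 4.21e99

4.21e99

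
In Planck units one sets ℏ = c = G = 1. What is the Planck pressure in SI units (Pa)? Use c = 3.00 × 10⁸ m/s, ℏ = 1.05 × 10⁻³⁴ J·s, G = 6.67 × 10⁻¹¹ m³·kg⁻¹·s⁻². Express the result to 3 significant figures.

p_P = c⁷/(ℏG²)
  = 2.19 × 10⁵⁹ / 4.67 × 10⁻⁵⁵
  = 4.68 × 10¹¹³ Pa

4.68 × 10¹¹³ Pa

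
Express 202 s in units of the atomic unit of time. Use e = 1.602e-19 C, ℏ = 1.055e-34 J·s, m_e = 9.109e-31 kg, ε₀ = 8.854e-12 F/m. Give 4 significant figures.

atomic unit of time: τ_au = (4πε₀)²ℏ³/(m_e e⁴) = 2.423e-17 s.
202 / 2.423e-17 = 8.337e18

8.337e18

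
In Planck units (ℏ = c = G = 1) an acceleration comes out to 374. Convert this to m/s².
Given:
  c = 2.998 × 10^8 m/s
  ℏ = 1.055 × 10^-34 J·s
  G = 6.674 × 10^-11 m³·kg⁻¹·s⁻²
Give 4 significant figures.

2.080 × 10^54 m/s²

One Planck acceleration: a_P = √(c⁷/(ℏG)) = 5.560 × 10^51 m/s².
374 × 5.560 × 10^51 m/s² = 2.080 × 10^54 m/s²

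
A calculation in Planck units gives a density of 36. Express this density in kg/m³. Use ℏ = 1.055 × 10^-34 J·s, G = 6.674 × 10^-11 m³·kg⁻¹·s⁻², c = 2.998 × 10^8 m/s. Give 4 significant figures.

One Planck density: ρ_P = c⁵/(ℏG²) = 5.154 × 10^96 kg/m³.
36 × 5.154 × 10^96 kg/m³ = 1.855 × 10^98 kg/m³

1.855 × 10^98 kg/m³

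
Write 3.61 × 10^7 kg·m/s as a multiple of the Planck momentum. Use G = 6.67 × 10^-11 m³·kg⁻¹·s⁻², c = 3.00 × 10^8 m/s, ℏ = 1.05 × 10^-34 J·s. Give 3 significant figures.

Planck momentum: p_P = √(ℏc³/G) = 6.52 kg·m/s.
3.61 × 10^7 / 6.52 = 5.54 × 10^6

5.54 × 10^6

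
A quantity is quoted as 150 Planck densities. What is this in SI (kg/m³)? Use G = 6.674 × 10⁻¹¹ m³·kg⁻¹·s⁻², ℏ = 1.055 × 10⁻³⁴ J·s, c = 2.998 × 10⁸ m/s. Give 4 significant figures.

7.731 × 10⁹⁸ kg/m³

One Planck density: ρ_P = c⁵/(ℏG²) = 5.154 × 10⁹⁶ kg/m³.
150 × 5.154 × 10⁹⁶ kg/m³ = 7.731 × 10⁹⁸ kg/m³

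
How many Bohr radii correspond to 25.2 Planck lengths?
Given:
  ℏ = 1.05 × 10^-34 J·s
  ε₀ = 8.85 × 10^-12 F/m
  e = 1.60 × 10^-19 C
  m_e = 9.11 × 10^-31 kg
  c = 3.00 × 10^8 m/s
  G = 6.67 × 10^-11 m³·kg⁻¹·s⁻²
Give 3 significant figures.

Planck length: ℓ_P = √(ℏG/c³) = 1.61 × 10^-35 m
Bohr radius: a₀ = 4πε₀ℏ²/(m_e e²) = 5.26 × 10^-11 m
25.2 × 1.61 × 10^-35 / 5.26 × 10^-11 = 7.72 × 10^-24

7.72 × 10^-24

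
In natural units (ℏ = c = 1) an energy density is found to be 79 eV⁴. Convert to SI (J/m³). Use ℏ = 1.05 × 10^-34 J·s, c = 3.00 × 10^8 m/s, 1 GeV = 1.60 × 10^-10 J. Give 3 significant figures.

[E]/[L]³ = [E]⁴/(ℏc)³; restore (ℏc)⁻³.
1 GeV⁴ → 1/(ℏc)³ × (1 GeV in J)⁴ = 2.10 × 10^37 J/m³.
Convert the energy scale: 79 eV⁴ = 7.90 × 10^-35 GeV⁴.
Result: 7.90 × 10^-35 × 2.10 × 10^37 = 1.66 × 10^3 J/m³.

1.66 × 10^3 J/m³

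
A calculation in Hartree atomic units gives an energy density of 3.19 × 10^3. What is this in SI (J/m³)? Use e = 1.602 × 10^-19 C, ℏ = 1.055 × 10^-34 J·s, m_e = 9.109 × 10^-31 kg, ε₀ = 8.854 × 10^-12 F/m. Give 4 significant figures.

One atomic unit of energy density: u_au = E_h/a₀³ = m_e⁴e¹⁰/((4πε₀)⁵ℏ⁸) = 2.929 × 10^13 J/m³.
3.19 × 10^3 × 2.929 × 10^13 J/m³ = 9.344 × 10^16 J/m³

9.344 × 10^16 J/m³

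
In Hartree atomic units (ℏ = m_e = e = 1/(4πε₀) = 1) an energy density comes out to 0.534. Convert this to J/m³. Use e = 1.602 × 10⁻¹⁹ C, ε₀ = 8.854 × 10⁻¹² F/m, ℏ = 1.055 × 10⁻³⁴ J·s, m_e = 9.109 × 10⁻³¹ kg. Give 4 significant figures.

1.564 × 10¹³ J/m³

One atomic unit of energy density: u_au = E_h/a₀³ = m_e⁴e¹⁰/((4πε₀)⁵ℏ⁸) = 2.929 × 10¹³ J/m³.
0.534 × 2.929 × 10¹³ J/m³ = 1.564 × 10¹³ J/m³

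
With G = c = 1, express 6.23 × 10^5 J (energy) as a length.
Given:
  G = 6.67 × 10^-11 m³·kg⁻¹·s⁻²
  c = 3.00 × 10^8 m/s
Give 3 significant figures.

5.13 × 10^-39 m

Energy → length via G/c⁴.
6.23 × 10^5 J × (G/c⁴) = 5.13 × 10^-39 m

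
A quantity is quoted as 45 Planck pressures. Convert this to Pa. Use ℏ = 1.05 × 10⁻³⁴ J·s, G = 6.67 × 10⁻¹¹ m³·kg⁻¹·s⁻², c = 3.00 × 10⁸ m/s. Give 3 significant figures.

2.11 × 10¹¹⁵ Pa

One Planck pressure: p_P = c⁷/(ℏG²) = 4.68 × 10¹¹³ Pa.
45 × 4.68 × 10¹¹³ Pa = 2.11 × 10¹¹⁵ Pa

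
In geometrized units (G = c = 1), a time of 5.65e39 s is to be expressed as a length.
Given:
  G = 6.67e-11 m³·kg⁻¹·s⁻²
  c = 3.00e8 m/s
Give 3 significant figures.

Time → length via c.
5.65e39 s × (c) = 1.69e48 m

1.69e48 m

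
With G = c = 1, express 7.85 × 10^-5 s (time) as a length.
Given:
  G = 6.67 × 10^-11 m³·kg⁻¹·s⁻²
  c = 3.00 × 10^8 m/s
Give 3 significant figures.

2.35 × 10^4 m

Time → length via c.
7.85 × 10^-5 s × (c) = 2.35 × 10^4 m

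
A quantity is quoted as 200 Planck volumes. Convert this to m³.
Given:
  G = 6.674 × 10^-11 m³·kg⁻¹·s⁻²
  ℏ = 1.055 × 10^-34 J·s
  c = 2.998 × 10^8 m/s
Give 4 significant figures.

One Planck volume: V_P = (ℏG/c³)^(3/2) = 4.224 × 10^-105 m³.
200 × 4.224 × 10^-105 m³ = 8.448 × 10^-103 m³

8.448 × 10^-103 m³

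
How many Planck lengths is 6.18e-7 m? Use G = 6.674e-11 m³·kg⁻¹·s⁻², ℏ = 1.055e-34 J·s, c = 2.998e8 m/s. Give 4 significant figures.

3.823e28

Planck length: ℓ_P = √(ℏG/c³) = 1.616e-35 m.
6.18e-7 / 1.616e-35 = 3.823e28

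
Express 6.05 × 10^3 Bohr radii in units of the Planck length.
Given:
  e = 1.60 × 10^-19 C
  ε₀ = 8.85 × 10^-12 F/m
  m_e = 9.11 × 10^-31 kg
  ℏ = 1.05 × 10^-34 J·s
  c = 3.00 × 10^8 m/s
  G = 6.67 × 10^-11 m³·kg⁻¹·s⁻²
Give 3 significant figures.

1.97 × 10^28

Bohr radius: a₀ = 4πε₀ℏ²/(m_e e²) = 5.26 × 10^-11 m
Planck length: ℓ_P = √(ℏG/c³) = 1.61 × 10^-35 m
6.05 × 10^3 × 5.26 × 10^-11 / 1.61 × 10^-35 = 1.97 × 10^28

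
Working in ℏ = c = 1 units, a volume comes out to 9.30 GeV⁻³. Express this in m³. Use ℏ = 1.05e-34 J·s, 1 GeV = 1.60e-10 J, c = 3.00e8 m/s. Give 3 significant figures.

Volume is [L]³ = [E]⁻³·(ℏc)³.
1 GeV⁻³ → (ℏc)³ × (1 GeV in J)⁻³ = 7.63e-48 m³.
Result: 9.30 × 7.63e-48 = 7.10e-47 m³.

7.10e-47 m³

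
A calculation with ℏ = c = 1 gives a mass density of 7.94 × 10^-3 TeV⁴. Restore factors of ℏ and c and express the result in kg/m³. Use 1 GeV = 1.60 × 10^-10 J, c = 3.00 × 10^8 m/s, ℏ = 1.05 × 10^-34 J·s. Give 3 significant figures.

Mass density is [E]/(c²[L]³) = [E]⁴/(ℏ³c⁵).
1 GeV⁴ → 1/(ℏ³c⁵) × (1 GeV in J)⁴ = 2.33 × 10^20 kg/m³.
Convert the energy scale: 7.94 × 10^-3 TeV⁴ = 7.94 × 10^9 GeV⁴.
Result: 7.94 × 10^9 × 2.33 × 10^20 = 1.85 × 10^30 kg/m³.

1.85 × 10^30 kg/m³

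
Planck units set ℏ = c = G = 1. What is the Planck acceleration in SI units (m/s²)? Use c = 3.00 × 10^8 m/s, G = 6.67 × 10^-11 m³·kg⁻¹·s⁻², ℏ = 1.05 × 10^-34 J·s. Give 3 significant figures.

Dimensional analysis gives a_P = √(c⁷/(ℏG)).
  = √(3.12 × 10^103)
  = 5.59 × 10^51 m/s²

5.59 × 10^51 m/s²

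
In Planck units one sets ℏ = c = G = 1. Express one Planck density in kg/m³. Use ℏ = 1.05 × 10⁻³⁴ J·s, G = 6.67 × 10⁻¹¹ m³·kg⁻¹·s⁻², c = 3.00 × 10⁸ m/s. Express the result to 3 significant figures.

5.20 × 10⁹⁶ kg/m³

ρ_P = c⁵/(ℏG²)
  = 2.43 × 10⁴² / 4.67 × 10⁻⁵⁵
  = 5.20 × 10⁹⁶ kg/m³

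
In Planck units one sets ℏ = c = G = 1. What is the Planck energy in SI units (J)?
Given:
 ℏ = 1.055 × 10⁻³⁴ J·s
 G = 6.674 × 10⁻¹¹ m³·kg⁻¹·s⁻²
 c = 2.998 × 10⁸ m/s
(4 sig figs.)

E_P = √(ℏc⁵/G)
  = √(3.828 × 10¹⁸)
  = 1.957 × 10⁹ J

1.957 × 10⁹ J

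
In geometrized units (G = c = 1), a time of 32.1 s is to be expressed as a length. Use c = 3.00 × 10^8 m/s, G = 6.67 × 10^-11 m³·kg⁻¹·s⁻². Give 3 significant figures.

9.63 × 10^9 m

Time → length via c.
32.1 s × (c) = 9.63 × 10^9 m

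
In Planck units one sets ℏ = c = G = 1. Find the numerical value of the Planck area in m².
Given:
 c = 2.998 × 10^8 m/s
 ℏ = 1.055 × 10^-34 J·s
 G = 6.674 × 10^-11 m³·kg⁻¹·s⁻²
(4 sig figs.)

A_P = ℏG/c³
  = 7.041 × 10^-45 / 2.695 × 10^25
  = 2.613 × 10^-70 m²

2.613 × 10^-70 m²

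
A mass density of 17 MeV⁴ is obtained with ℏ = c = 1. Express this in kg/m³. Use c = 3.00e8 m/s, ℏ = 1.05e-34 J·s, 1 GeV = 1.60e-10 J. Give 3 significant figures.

Mass density is [E]/(c²[L]³) = [E]⁴/(ℏ³c⁵).
1 GeV⁴ → 1/(ℏ³c⁵) × (1 GeV in J)⁴ = 2.33e20 kg/m³.
Convert the energy scale: 17 MeV⁴ = 1.70e-11 GeV⁴.
Result: 1.70e-11 × 2.33e20 = 3.96e9 kg/m³.

3.96e9 kg/m³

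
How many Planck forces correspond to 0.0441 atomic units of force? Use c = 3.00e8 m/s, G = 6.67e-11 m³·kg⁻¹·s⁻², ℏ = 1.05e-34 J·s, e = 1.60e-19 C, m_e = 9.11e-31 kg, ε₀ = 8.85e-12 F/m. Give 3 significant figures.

3.02e-53

atomic unit of force: F_au = E_h/a₀ = m_e²e⁶/((4πε₀)³ℏ⁴) = 8.33e-8 N
Planck force: F_P = c⁴/G = 1.21e44 N
0.0441 × 8.33e-8 / 1.21e44 = 3.02e-53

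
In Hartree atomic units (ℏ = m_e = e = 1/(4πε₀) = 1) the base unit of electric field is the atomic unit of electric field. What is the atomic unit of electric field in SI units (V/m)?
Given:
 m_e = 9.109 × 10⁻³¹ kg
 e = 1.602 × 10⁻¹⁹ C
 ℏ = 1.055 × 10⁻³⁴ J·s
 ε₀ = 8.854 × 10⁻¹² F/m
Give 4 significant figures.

E_au = E_h/(e a₀) = m_e²e⁵/((4πε₀)³ℏ⁴)
E_h = 4.354 × 10⁻¹⁸ J
a₀ = 5.297 × 10⁻¹¹ m
E_h/(e·a₀) = 5.131 × 10¹¹ V/m

5.131 × 10¹¹ V/m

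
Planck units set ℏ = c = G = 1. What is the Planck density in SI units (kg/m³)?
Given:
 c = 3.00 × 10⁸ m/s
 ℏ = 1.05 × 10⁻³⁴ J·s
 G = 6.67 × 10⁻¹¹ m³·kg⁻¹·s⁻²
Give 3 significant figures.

5.20 × 10⁹⁶ kg/m³

From ℏ = c = G = 1 the density scale is ρ_P = c⁵/(ℏG²).
  = 2.43 × 10⁴² / 4.67 × 10⁻⁵⁵
  = 5.20 × 10⁹⁶ kg/m³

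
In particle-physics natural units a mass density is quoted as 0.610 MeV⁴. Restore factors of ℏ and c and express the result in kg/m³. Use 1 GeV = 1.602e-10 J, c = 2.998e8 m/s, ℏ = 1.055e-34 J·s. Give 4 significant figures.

Mass density is [E]/(c²[L]³) = [E]⁴/(ℏ³c⁵).
1 GeV⁴ → 1/(ℏ³c⁵) × (1 GeV in J)⁴ = 2.316e20 kg/m³.
Convert the energy scale: 0.610 MeV⁴ = 6.10e-13 GeV⁴.
Result: 6.10e-13 × 2.316e20 = 1.413e8 kg/m³.

1.413e8 kg/m³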